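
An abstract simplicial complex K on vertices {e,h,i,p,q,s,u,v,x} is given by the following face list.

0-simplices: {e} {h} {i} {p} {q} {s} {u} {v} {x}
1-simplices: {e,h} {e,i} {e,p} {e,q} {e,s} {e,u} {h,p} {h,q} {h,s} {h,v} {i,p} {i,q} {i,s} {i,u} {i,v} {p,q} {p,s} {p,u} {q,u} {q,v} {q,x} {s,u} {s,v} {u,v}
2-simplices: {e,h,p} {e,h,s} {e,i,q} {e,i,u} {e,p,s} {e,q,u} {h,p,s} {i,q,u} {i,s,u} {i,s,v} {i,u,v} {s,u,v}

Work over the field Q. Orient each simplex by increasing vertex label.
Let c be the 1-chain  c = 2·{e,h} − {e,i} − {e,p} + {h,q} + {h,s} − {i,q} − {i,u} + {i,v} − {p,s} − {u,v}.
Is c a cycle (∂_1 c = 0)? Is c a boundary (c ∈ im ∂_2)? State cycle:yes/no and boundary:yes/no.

cycle:yes boundary:no

n_0=9 n_1=24 n_2=12  [Q]
∂1: piv[eh,ei,ep,eq,es,eu,hv,qx] rk=8  ker:hp,hq,hs,ip,iq,is,iu,iv,pq,ps,pu,qu,qv,su,sv,uv
∂2: piv[ehp,ehs,eiq,eiu,eps,equ,isu,isv,iuv] rk=9  ker:hps,iqu,suv
∂1c = 0
c vs im∂2: residual ≠ 0 ⇒ not boundary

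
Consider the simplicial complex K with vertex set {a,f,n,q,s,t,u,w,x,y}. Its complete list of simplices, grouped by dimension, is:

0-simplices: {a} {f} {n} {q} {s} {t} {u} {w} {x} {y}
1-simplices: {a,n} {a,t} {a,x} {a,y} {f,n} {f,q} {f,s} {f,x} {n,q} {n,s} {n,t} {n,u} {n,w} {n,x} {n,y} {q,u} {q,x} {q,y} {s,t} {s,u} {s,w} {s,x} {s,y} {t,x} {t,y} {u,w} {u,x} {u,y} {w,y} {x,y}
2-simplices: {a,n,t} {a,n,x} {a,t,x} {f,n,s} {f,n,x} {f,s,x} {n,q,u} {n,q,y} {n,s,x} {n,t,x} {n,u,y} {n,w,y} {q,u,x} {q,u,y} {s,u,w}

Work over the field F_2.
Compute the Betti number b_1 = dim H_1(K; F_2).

b_1=9

n_0=10 n_1=30 n_2=15  [Z2]
∂1: piv[an,at,ax,ay,fn,fq,fs,nu,nw] rk=9  ker:fx,nq,ns,nt,nx,ny,qu,qx,qy,st,su,sw,sx,sy,tx,ty,uw,ux,uy,wy,xy
∂2: piv[ant,anx,atx,fns,fnx,fsx,nqu,nqy,nuy,nwy,qux,suw] rk=12  ker:nsx,ntx,quy
b_1=(30−9)−12=9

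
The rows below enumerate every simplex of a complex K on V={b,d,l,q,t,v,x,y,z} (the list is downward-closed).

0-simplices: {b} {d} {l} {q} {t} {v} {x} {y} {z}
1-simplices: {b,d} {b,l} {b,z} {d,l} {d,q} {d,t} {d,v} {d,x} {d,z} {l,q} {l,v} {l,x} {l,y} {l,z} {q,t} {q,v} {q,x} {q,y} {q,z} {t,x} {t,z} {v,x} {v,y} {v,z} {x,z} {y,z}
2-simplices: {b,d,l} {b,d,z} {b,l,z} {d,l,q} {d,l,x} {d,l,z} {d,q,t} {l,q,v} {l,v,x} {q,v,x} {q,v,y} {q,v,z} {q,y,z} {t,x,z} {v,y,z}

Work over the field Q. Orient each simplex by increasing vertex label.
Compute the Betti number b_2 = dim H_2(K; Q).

n_0=9 n_1=26 n_2=15  [Q]
∂1: piv[bd,bl,bz,dq,dt,dv,dx,ly] rk=8  ker:dl,dz,lq,lv,lx,lz,qt,qv,qx,qy,qz,tx,tz,vx,vy,vz,xz,yz
∂2: piv[bdl,bdz,blz,dlq,dlx,dqt,lqv,lvx,qvx,qvy,qvz,qyz,txz] rk=13  ker:dlz,vyz
b_2=(15−13)−0=2

b_2=2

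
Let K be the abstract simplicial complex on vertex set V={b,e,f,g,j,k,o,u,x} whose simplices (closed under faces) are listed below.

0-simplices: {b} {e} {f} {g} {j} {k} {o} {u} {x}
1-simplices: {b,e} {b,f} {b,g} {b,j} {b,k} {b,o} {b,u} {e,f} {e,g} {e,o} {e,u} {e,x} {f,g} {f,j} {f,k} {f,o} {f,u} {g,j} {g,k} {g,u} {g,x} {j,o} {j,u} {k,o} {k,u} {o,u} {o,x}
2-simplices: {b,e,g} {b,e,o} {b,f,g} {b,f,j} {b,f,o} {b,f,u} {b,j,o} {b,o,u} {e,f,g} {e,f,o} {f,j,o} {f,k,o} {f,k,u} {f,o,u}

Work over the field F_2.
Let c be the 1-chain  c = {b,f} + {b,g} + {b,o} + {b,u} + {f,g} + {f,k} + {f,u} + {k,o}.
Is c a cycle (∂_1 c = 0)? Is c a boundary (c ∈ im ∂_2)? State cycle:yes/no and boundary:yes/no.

cycle:yes boundary:yes

n_0=9 n_1=27 n_2=14  [Z2]
∂1: piv[be,bf,bg,bj,bk,bo,bu,ex] rk=8  ker:ef,eg,eo,eu,fg,fj,fk,fo,fu,gj,gk,gu,gx,jo,ju,ko,ku,ou,ox
∂2: piv[beg,beo,bfg,bfj,bfo,bfu,bjo,bou,efg,fko,fku] rk=11  ker:efo,fjo,fou
∂1c = 0
c vs im∂2: reduces to 0 ⇒ boundary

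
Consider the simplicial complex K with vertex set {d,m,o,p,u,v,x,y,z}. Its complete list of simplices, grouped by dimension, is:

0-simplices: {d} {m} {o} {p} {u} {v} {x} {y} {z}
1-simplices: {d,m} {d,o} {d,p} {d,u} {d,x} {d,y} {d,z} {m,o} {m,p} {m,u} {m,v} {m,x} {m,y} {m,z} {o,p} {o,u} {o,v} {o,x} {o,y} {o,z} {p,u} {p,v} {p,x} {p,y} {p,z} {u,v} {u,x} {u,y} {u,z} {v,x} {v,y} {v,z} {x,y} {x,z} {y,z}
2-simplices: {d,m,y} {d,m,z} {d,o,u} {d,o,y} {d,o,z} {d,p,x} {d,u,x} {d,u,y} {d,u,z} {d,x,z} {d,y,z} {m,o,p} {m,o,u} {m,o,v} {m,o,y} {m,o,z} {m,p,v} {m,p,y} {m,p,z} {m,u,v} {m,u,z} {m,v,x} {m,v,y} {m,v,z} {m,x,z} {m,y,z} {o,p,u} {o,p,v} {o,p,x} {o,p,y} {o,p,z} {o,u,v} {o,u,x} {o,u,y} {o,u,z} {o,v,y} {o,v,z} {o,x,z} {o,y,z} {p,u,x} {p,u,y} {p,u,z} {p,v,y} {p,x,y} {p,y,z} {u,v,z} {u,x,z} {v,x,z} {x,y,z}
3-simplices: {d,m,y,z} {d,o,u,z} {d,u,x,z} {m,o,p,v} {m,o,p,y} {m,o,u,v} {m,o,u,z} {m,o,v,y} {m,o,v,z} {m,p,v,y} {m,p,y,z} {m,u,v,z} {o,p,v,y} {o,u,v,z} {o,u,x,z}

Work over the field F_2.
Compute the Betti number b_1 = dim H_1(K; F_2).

n_0=9 n_1=35 n_2=49 n_3=15  [Z2]
∂1: piv[dm,do,dp,du,dx,dy,dz,mv] rk=8  ker:mo,mp,mu,mx,my,mz,op,ou,ov,ox,oy,oz,pu,pv,px,py,pz,uv,ux,uy,uz,vx,vy,vz,xy,xz,yz
∂2: piv[dmy,dmz,dou,doy,doz,dpx,dux,duy,duz,dxz,dyz,mop,mou,mov,moy,mpv,mpy,mpz,muv,mvx,mvy,mvz,mxz,opu,opx,oux,pxy] rk=27  ker:moz,muz,myz,opv,opy,opz,ouv,ouy,ouz,ovy,ovz,oxz,oyz,pux,puy,puz,pvy,pyz,uvz,uxz,vxz,xyz
∂3: piv[dmyz,douz,duxz,mopv,mopy,mouv,mouz,movy,movz,mpvy,mpyz,muvz,ouxz] rk=13  ker:opvy,ouvz
b_1=(35−8)−27=0

b_1=0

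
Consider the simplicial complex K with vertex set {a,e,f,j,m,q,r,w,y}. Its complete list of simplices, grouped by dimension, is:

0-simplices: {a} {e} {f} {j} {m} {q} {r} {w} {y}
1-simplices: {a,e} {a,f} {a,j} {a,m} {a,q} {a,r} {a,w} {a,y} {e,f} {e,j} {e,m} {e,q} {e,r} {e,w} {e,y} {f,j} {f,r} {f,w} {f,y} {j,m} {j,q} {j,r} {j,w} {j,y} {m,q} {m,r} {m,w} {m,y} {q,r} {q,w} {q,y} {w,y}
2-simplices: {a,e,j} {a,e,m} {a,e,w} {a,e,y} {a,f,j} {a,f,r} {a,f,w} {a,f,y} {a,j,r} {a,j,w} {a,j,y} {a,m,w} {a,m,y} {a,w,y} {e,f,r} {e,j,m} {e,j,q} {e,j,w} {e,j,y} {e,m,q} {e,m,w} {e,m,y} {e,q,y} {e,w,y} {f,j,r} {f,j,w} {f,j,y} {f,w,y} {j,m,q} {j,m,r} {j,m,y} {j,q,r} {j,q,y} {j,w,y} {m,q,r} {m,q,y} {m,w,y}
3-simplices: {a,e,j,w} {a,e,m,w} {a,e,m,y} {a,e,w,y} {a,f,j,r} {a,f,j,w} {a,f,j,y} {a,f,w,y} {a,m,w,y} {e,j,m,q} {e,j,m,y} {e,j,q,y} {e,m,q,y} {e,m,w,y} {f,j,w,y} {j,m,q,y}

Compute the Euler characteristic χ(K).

χ(K)=-2

n_0=9 n_1=32 n_2=37 n_3=16
χ=+9−32+37−16=-2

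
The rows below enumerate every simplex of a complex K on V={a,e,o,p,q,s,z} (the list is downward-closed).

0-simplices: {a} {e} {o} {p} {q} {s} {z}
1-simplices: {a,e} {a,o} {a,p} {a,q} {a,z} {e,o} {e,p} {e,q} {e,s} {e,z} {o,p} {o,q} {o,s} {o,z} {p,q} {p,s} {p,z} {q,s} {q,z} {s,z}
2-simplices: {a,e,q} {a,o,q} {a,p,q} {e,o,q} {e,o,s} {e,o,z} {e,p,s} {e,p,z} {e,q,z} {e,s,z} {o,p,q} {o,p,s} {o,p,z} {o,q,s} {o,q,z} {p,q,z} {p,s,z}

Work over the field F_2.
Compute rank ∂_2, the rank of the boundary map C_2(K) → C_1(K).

rank∂_2=13

n_0=7 n_1=20 n_2=17  [Z2]
∂1: piv[ae,ao,ap,aq,az,es] rk=6  ker:eo,ep,eq,ez,op,oq,os,oz,pq,ps,pz,qs,qz,sz
∂2: piv[aeq,aoq,apq,eoq,eos,eoz,eps,epz,eqz,esz,opq,ops,oqs] rk=13  ker:opz,oqz,pqz,psz
rk∂_2=13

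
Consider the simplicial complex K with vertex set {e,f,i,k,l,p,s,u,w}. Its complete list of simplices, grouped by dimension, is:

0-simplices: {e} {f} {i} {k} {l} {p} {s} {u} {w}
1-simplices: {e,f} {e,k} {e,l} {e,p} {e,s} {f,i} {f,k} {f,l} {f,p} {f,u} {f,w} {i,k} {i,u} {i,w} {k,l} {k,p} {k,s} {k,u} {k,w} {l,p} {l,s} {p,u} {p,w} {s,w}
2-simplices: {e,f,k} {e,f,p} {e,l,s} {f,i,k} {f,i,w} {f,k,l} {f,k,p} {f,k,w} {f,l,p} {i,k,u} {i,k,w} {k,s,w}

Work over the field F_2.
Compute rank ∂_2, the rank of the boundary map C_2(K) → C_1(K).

n_0=9 n_1=24 n_2=12  [Z2]
∂1: piv[ef,ek,el,ep,es,fi,fu,fw] rk=8  ker:fk,fl,fp,ik,iu,iw,kl,kp,ks,ku,kw,lp,ls,pu,pw,sw
∂2: piv[efk,efp,els,fik,fiw,fkl,fkp,fkw,flp,iku,ksw] rk=11  ker:ikw
rk∂_2=11

rank∂_2=11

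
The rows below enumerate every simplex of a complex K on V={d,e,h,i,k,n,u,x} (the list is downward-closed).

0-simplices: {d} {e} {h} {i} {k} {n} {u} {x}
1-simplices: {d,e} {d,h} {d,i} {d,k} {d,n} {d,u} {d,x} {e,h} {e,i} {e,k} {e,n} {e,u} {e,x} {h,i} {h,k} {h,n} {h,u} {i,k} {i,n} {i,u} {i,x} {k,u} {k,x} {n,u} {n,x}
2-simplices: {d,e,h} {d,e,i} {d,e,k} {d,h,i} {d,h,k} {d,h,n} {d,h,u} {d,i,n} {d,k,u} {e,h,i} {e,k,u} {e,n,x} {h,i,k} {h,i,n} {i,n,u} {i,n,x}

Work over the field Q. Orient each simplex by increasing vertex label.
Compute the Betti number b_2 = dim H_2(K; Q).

n_0=8 n_1=25 n_2=16  [Q]
∂1: piv[de,dh,di,dk,dn,du,dx] rk=7  ker:eh,ei,ek,en,eu,ex,hi,hk,hn,hu,ik,in,iu,ix,ku,kx,nu,nx
∂2: piv[deh,dei,dek,dhi,dhk,dhn,dhu,din,dku,eku,enx,hik,inu,inx] rk=14  ker:ehi,hin
b_2=(16−14)−0=2

b_2=2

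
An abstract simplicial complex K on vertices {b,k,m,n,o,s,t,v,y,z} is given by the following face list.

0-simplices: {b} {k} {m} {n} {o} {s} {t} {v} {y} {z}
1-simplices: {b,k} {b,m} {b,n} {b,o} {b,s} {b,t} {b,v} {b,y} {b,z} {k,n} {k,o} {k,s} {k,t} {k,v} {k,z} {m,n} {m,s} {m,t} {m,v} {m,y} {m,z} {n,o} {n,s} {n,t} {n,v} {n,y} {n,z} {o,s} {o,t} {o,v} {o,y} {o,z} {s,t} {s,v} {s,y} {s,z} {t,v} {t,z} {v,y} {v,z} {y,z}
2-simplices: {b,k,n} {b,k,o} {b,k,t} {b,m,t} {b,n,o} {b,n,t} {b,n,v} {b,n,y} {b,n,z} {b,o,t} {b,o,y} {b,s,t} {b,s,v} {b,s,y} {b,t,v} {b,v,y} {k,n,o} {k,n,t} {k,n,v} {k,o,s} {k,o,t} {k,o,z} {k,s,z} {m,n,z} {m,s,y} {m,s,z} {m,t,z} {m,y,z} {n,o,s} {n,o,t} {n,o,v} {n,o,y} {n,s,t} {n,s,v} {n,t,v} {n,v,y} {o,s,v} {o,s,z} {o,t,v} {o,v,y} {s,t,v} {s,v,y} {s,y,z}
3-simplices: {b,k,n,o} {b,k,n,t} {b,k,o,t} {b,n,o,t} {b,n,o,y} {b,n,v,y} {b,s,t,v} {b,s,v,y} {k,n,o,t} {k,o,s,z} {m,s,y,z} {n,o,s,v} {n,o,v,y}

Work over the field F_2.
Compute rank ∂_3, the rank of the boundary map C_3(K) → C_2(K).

n_0=10 n_1=41 n_2=43 n_3=13  [Z2]
∂1: piv[bk,bm,bn,bo,bs,bt,bv,by,bz] rk=9  ker:kn,ko,ks,kt,kv,kz,mn,ms,mt,mv,my,mz,no,ns,nt,nv,ny,nz,os,ot,ov,oy,oz,st,sv,sy,sz,tv,tz,vy,vz,yz
∂2: piv[bkn,bko,bkt,bmt,bno,bnt,bnv,bny,bnz,bot,boy,bst,bsv,bsy,btv,bvy,knv,kos,koz,ksz,mnz,msy,msz,mtz,myz,nos,nov,nst] rk=28  ker:kno,knt,kot,not,noy,nsv,ntv,nvy,osv,osz,otv,ovy,stv,svy,syz
∂3: piv[bkno,bknt,bkot,bnot,bnoy,bnvy,bstv,bsvy,kosz,msyz,nosv,novy] rk=12  ker:knot
rk∂_3=12

rank∂_3=12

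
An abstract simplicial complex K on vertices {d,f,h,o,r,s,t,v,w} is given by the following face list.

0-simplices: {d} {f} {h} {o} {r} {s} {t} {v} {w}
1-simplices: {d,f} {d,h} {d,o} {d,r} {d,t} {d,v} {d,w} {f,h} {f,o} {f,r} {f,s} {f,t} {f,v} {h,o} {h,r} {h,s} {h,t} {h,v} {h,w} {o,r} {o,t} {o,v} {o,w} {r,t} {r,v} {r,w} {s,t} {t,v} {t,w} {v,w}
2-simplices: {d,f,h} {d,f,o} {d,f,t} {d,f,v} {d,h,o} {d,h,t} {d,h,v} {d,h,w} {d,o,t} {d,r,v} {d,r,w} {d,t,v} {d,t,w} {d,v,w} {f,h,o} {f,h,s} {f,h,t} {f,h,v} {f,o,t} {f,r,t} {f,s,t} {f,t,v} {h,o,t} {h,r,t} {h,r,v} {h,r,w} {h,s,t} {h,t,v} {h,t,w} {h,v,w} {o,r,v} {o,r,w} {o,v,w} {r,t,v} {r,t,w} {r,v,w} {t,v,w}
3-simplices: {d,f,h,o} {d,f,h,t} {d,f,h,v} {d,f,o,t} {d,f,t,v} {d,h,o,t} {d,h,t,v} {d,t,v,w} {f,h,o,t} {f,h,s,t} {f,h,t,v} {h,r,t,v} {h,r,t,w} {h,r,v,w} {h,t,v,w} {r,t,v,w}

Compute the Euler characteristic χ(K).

χ(K)=0

n_0=9 n_1=30 n_2=37 n_3=16
χ=+9−30+37−16=0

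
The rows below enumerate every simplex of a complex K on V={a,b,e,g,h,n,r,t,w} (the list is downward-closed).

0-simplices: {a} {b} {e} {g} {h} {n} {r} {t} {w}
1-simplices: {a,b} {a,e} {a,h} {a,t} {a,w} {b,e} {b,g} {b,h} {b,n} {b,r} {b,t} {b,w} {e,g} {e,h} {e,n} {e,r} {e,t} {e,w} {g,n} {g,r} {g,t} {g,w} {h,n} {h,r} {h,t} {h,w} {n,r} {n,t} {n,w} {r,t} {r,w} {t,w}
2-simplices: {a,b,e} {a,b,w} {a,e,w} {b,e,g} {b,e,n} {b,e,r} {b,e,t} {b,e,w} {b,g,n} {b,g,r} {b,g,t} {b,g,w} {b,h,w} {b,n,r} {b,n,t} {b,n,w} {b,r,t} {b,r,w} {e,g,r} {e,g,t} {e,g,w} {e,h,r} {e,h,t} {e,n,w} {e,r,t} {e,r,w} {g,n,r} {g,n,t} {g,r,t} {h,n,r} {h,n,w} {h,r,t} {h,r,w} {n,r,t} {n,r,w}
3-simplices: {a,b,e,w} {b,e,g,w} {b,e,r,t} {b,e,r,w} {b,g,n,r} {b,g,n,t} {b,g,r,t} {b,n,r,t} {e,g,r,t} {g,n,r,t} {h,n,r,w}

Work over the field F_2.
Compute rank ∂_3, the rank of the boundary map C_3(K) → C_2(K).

n_0=9 n_1=32 n_2=35 n_3=11  [Z2]
∂1: piv[ab,ae,ah,at,aw,bg,bn,br] rk=8  ker:be,bh,bt,bw,eg,eh,en,er,et,ew,gn,gr,gt,gw,hn,hr,ht,hw,nr,nt,nw,rt,rw,tw
∂2: piv[abe,abw,aew,beg,ben,ber,bet,bgn,bgr,bgt,bgw,bhw,bnr,bnt,bnw,brt,brw,ehr,eht,hnr,hnw] rk=21  ker:bew,egr,egt,egw,enw,ert,erw,gnr,gnt,grt,hrt,hrw,nrt,nrw
∂3: piv[abew,begw,bert,berw,bgnr,bgnt,bgrt,bnrt,egrt,hnrw] rk=10  ker:gnrt
rk∂_3=10

rank∂_3=10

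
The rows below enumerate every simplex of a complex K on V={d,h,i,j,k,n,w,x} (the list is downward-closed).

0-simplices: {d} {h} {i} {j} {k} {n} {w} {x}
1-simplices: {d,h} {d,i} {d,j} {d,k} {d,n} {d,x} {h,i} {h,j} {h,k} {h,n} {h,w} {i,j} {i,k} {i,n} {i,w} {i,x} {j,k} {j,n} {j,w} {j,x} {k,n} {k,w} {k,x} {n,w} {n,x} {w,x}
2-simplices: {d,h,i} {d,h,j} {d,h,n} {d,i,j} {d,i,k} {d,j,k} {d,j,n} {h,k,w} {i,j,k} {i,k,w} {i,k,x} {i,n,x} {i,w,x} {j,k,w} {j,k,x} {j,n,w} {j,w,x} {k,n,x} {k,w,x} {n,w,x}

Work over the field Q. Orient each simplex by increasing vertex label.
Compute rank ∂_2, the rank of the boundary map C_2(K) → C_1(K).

rank∂_2=17

n_0=8 n_1=26 n_2=20  [Q]
∂1: piv[dh,di,dj,dk,dn,dx,hw] rk=7  ker:hi,hj,hk,hn,ij,ik,in,iw,ix,jk,jn,jw,jx,kn,kw,kx,nw,nx,wx
∂2: piv[dhi,dhj,dhn,dij,dik,djk,djn,hkw,ikw,ikx,inx,iwx,jkw,jkx,jnw,knx,nwx] rk=17  ker:ijk,jwx,kwx
rk∂_2=17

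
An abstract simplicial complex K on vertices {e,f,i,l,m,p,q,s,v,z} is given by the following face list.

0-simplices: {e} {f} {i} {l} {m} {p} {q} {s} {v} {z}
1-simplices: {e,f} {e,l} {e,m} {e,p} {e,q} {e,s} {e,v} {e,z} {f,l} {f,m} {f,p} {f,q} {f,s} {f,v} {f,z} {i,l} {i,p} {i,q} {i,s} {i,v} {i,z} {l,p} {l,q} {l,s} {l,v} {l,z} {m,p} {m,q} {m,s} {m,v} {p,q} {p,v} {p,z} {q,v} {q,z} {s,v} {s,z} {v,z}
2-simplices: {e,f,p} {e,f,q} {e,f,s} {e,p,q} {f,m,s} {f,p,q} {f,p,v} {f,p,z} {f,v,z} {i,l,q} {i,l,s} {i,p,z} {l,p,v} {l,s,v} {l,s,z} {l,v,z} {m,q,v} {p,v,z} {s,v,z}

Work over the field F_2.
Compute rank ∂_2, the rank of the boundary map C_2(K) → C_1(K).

n_0=10 n_1=38 n_2=19  [Z2]
∂1: piv[ef,el,em,ep,eq,es,ev,ez,il] rk=9  ker:fl,fm,fp,fq,fs,fv,fz,ip,iq,is,iv,iz,lp,lq,ls,lv,lz,mp,mq,ms,mv,pq,pv,pz,qv,qz,sv,sz,vz
∂2: piv[efp,efq,efs,epq,fms,fpv,fpz,fvz,ilq,ils,ipz,lpv,lsv,lsz,lvz,mqv] rk=16  ker:fpq,pvz,svz
rk∂_2=16

rank∂_2=16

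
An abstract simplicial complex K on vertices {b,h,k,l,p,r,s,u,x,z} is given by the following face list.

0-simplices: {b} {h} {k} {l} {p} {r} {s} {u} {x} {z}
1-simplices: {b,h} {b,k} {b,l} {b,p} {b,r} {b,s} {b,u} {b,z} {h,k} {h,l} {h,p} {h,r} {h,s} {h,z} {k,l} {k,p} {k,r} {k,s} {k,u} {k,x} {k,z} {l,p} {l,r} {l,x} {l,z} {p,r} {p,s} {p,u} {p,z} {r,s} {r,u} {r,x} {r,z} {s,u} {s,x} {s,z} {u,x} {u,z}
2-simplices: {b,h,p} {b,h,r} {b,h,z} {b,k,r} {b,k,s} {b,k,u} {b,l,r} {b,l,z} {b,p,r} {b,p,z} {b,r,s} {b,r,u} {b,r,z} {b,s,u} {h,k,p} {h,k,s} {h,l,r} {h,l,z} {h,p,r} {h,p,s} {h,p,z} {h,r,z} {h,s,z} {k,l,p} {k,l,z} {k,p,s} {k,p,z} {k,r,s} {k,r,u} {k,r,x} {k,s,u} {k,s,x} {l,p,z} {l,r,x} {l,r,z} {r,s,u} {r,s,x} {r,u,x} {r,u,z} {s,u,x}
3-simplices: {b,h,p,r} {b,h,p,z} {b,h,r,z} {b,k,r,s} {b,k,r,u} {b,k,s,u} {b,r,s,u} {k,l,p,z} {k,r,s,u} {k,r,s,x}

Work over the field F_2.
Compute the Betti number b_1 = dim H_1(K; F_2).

b_1=2

n_0=10 n_1=38 n_2=40 n_3=10  [Z2]
∂1: piv[bh,bk,bl,bp,br,bs,bu,bz,kx] rk=9  ker:hk,hl,hp,hr,hs,hz,kl,kp,kr,ks,ku,kz,lp,lr,lx,lz,pr,ps,pu,pz,rs,ru,rx,rz,su,sx,sz,ux,uz
∂2: piv[bhp,bhr,bhz,bkr,bks,bku,blr,blz,bpr,bpz,brs,bru,brz,bsu,hkp,hks,hlr,hps,hsz,klp,klz,kpz,krx,ksx,lrx,rux,ruz] rk=27  ker:hlz,hpr,hpz,hrz,kps,krs,kru,ksu,lpz,lrz,rsu,rsx,sux
∂3: piv[bhpr,bhpz,bhrz,bkrs,bkru,bksu,brsu,klpz,krsx] rk=9  ker:krsu
b_1=(38−9)−27=2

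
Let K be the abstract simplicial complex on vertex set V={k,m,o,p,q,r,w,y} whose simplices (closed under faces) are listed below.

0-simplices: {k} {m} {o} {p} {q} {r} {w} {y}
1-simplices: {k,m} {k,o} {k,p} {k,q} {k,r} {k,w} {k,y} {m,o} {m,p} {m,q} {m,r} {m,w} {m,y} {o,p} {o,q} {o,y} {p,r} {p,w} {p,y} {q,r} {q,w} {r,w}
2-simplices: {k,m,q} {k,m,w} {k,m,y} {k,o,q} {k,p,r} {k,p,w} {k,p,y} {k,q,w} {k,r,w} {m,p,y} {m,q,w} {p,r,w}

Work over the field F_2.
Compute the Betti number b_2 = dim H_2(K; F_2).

n_0=8 n_1=22 n_2=12  [Z2]
∂1: piv[km,ko,kp,kq,kr,kw,ky] rk=7  ker:mo,mp,mq,mr,mw,my,op,oq,oy,pr,pw,py,qr,qw,rw
∂2: piv[kmq,kmw,kmy,koq,kpr,kpw,kpy,kqw,krw,mpy] rk=10  ker:mqw,prw
b_2=(12−10)−0=2

b_2=2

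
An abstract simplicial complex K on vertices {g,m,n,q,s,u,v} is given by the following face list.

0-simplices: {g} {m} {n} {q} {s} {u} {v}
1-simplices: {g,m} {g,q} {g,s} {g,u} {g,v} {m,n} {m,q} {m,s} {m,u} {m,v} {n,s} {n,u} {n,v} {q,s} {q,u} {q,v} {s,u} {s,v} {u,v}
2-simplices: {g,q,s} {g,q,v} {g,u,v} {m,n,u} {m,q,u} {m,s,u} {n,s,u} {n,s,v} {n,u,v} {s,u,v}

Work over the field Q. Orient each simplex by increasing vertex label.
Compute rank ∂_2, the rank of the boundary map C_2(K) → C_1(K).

rank∂_2=9

n_0=7 n_1=19 n_2=10  [Q]
∂1: piv[gm,gq,gs,gu,gv,mn] rk=6  ker:mq,ms,mu,mv,ns,nu,nv,qs,qu,qv,su,sv,uv
∂2: piv[gqs,gqv,guv,mnu,mqu,msu,nsu,nsv,nuv] rk=9  ker:suv
rk∂_2=9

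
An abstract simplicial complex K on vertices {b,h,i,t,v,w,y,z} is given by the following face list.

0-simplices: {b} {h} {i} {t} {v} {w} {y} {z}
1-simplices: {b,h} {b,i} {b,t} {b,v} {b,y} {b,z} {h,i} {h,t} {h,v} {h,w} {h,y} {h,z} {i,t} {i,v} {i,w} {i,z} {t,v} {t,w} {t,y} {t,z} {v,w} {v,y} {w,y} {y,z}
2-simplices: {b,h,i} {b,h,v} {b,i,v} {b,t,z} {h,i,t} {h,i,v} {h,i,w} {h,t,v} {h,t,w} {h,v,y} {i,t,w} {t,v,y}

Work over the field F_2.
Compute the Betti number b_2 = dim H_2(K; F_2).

b_2=2

n_0=8 n_1=24 n_2=12  [Z2]
∂1: piv[bh,bi,bt,bv,by,bz,hw] rk=7  ker:hi,ht,hv,hy,hz,it,iv,iw,iz,tv,tw,ty,tz,vw,vy,wy,yz
∂2: piv[bhi,bhv,biv,btz,hit,hiw,htv,htw,hvy,tvy] rk=10  ker:hiv,itw
b_2=(12−10)−0=2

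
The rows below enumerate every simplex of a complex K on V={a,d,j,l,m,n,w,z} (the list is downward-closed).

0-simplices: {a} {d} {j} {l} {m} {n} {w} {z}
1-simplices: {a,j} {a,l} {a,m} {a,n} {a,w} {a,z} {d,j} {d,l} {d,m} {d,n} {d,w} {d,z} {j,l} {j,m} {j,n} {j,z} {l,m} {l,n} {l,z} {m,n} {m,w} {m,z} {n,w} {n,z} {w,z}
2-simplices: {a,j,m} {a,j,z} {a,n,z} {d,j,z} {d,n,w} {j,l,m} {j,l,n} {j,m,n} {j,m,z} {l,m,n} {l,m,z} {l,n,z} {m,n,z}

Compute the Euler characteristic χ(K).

n_0=8 n_1=25 n_2=13
χ=+8−25+13=-4

χ(K)=-4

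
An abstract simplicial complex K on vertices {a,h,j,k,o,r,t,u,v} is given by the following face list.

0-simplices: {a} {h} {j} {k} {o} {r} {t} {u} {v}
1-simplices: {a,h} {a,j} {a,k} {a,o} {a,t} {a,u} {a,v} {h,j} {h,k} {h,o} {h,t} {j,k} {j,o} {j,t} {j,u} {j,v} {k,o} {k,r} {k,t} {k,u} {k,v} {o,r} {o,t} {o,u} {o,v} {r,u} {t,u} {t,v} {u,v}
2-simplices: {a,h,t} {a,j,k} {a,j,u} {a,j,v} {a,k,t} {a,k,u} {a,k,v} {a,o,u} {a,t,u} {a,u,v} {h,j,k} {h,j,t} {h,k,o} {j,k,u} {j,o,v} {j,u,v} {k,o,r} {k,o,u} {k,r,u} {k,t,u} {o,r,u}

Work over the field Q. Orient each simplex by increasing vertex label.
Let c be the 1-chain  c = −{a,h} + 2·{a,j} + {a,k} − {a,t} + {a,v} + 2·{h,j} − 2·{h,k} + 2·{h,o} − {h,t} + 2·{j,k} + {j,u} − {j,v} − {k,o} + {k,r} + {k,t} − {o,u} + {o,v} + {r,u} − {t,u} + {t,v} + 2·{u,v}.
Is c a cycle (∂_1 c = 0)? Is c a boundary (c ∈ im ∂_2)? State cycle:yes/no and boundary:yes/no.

n_0=9 n_1=29 n_2=21  [Q]
∂1: piv[ah,aj,ak,ao,at,au,av,kr] rk=8  ker:hj,hk,ho,ht,jk,jo,jt,ju,jv,ko,kt,ku,kv,or,ot,ou,ov,ru,tu,tv,uv
∂2: piv[aht,ajk,aju,ajv,akt,aku,akv,aou,atu,auv,hjk,hjt,hko,jov,kor,kou,kru] rk=17  ker:jku,juv,ktu,oru
∂1c = −2·{a} − 2·{h} + 2·{j} + {o} − {t} − 2·{u} + 4·{v}

cycle:no boundary:no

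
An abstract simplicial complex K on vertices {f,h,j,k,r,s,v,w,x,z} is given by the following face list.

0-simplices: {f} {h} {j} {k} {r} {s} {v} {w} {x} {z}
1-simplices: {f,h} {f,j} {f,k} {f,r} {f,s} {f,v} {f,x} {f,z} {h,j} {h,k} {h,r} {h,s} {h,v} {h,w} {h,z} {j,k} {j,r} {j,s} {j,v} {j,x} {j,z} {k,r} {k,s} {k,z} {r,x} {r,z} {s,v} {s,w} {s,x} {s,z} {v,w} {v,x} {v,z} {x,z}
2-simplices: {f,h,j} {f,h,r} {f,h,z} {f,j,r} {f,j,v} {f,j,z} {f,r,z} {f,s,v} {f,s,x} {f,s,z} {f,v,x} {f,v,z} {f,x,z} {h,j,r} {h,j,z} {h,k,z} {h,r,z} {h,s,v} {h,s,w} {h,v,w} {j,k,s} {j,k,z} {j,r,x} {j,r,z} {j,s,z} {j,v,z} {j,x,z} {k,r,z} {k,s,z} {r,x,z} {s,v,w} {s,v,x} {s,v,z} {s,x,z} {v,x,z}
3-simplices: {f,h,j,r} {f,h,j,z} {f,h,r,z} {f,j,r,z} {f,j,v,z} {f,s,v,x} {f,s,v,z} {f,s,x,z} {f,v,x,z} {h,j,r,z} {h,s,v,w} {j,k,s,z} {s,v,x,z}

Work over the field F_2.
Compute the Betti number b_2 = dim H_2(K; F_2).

n_0=10 n_1=34 n_2=35 n_3=13  [Z2]
∂1: piv[fh,fj,fk,fr,fs,fv,fx,fz,hw] rk=9  ker:hj,hk,hr,hs,hv,hz,jk,jr,js,jv,jx,jz,kr,ks,kz,rx,rz,sv,sw,sx,sz,vw,vx,vz,xz
∂2: piv[fhj,fhr,fhz,fjr,fjv,fjz,frz,fsv,fsx,fsz,fvx,fvz,fxz,hkz,hsv,hsw,hvw,jks,jkz,jrx,jsz,jxz,krz] rk=23  ker:hjr,hjz,hrz,jrz,jvz,ksz,rxz,svw,svx,svz,sxz,vxz
∂3: piv[fhjr,fhjz,fhrz,fjrz,fjvz,fsvx,fsvz,fsxz,fvxz,hsvw,jksz] rk=11  ker:hjrz,svxz
b_2=(35−23)−11=1

b_2=1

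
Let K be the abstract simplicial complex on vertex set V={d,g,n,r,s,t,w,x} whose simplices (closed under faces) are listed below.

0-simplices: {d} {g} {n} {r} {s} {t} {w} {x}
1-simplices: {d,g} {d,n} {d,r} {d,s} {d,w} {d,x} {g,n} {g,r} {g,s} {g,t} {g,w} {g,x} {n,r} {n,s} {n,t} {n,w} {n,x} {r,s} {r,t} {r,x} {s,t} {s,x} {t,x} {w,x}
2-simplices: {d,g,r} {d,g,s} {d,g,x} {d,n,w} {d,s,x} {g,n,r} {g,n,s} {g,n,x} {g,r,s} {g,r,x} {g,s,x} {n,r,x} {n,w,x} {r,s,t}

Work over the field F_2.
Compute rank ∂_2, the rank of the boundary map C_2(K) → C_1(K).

rank∂_2=12

n_0=8 n_1=24 n_2=14  [Z2]
∂1: piv[dg,dn,dr,ds,dw,dx,gt] rk=7  ker:gn,gr,gs,gw,gx,nr,ns,nt,nw,nx,rs,rt,rx,st,sx,tx,wx
∂2: piv[dgr,dgs,dgx,dnw,dsx,gnr,gns,gnx,grs,grx,nwx,rst] rk=12  ker:gsx,nrx
rk∂_2=12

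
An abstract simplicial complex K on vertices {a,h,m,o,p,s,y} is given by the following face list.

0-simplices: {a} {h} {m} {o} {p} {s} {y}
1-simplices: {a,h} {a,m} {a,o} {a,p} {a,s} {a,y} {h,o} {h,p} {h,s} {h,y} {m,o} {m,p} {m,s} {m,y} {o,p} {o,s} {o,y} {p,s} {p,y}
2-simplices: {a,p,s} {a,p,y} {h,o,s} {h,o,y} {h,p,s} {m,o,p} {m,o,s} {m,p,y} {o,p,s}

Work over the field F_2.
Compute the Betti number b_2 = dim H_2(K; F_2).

n_0=7 n_1=19 n_2=9  [Z2]
∂1: piv[ah,am,ao,ap,as,ay] rk=6  ker:ho,hp,hs,hy,mo,mp,ms,my,op,os,oy,ps,py
∂2: piv[aps,apy,hos,hoy,hps,mop,mos,mpy,ops] rk=9
b_2=(9−9)−0=0

b_2=0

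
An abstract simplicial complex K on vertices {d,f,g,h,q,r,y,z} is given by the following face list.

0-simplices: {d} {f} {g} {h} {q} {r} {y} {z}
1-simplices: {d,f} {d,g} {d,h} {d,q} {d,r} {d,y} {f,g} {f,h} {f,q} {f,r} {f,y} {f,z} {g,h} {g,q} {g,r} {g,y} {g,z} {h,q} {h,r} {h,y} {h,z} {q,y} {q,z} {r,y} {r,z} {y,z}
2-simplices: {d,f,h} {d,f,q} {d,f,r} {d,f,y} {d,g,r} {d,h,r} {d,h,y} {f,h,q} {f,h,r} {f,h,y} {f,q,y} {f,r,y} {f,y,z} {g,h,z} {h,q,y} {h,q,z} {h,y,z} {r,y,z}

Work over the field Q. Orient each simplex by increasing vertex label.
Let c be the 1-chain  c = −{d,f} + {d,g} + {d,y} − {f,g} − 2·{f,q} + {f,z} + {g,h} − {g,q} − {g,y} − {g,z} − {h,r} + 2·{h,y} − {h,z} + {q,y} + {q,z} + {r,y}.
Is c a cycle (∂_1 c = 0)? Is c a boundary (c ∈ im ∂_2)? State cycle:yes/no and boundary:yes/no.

n_0=8 n_1=26 n_2=18  [Q]
∂1: piv[df,dg,dh,dq,dr,dy,fz] rk=7  ker:fg,fh,fq,fr,fy,gh,gq,gr,gy,gz,hq,hr,hy,hz,qy,qz,ry,rz,yz
∂2: piv[dfh,dfq,dfr,dfy,dgr,dhr,dhy,fhq,fqy,fry,fyz,ghz,hqz,hyz,ryz] rk=15  ker:fhr,fhy,hqy
∂1c = −{d} + {f} + 2·{g} + {h} − 5·{q} − 2·{r} + 4·{y}

cycle:no boundary:no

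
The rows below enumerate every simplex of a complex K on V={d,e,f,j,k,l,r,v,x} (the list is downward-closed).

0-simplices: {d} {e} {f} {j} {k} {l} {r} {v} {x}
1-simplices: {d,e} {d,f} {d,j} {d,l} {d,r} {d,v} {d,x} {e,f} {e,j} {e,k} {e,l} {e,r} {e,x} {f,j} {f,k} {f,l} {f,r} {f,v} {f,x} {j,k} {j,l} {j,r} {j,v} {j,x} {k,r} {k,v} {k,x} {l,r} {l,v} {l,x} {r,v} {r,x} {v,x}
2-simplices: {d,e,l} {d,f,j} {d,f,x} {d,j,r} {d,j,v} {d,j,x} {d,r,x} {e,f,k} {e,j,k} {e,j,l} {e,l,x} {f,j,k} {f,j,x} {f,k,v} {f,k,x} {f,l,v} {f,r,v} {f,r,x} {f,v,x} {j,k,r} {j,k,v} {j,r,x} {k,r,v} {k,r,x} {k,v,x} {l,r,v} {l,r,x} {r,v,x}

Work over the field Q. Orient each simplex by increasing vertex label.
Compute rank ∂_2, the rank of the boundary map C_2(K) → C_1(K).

rank∂_2=22

n_0=9 n_1=33 n_2=28  [Q]
∂1: piv[de,df,dj,dl,dr,dv,dx,ek] rk=8  ker:ef,ej,el,er,ex,fj,fk,fl,fr,fv,fx,jk,jl,jr,jv,jx,kr,kv,kx,lr,lv,lx,rv,rx,vx
∂2: piv[del,dfj,dfx,djr,djv,djx,drx,efk,ejk,ejl,elx,fjk,fkv,fkx,flv,frv,frx,fvx,jkr,jkv,lrv,lrx] rk=22  ker:fjx,jrx,krv,krx,kvx,rvx
rk∂_2=22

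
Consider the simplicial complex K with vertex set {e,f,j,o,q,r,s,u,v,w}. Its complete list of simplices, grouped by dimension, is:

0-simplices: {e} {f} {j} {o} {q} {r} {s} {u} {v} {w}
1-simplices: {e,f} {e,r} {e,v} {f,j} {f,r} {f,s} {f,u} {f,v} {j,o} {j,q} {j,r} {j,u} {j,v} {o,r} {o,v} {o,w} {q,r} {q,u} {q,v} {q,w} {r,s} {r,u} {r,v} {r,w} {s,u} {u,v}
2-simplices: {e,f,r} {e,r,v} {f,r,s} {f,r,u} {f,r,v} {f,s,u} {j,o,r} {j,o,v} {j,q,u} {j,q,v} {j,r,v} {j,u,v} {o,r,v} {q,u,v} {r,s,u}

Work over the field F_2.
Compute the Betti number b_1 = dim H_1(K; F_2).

b_1=5

n_0=10 n_1=26 n_2=15  [Z2]
∂1: piv[ef,er,ev,fj,fs,fu,jo,jq,ow] rk=9  ker:fr,fv,jr,ju,jv,or,ov,qr,qu,qv,qw,rs,ru,rv,rw,su,uv
∂2: piv[efr,erv,frs,fru,frv,fsu,jor,jov,jqu,jqv,jrv,juv] rk=12  ker:orv,quv,rsu
b_1=(26−9)−12=5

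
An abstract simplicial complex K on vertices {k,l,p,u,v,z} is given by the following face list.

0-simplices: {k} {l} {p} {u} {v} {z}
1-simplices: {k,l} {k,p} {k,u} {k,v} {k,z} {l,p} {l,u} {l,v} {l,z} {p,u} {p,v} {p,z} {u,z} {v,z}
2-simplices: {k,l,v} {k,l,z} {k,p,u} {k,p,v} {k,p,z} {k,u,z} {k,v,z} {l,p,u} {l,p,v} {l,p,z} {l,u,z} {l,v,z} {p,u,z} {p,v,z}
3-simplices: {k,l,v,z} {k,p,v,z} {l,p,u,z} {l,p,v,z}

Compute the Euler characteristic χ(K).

n_0=6 n_1=14 n_2=14 n_3=4
χ=+6−14+14−4=2

χ(K)=2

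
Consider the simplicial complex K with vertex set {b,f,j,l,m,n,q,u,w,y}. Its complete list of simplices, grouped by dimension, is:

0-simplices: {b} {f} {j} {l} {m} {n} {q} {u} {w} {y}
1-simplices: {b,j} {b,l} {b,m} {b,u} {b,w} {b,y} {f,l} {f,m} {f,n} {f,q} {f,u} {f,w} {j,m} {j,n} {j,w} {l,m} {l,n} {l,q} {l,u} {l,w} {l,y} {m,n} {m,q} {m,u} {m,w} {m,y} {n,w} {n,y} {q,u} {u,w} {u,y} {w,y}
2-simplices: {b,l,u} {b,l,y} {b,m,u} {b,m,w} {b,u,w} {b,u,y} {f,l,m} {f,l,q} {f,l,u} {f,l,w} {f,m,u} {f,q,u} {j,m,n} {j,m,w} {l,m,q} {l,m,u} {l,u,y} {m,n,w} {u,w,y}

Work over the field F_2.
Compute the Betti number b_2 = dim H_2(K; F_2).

b_2=2

n_0=10 n_1=32 n_2=19  [Z2]
∂1: piv[bj,bl,bm,bu,bw,by,fl,fn,fq] rk=9  ker:fm,fu,fw,jm,jn,jw,lm,ln,lq,lu,lw,ly,mn,mq,mu,mw,my,nw,ny,qu,uw,uy,wy
∂2: piv[blu,bly,bmu,bmw,buw,buy,flm,flq,flu,flw,fmu,fqu,jmn,jmw,lmq,mnw,uwy] rk=17  ker:lmu,luy
b_2=(19−17)−0=2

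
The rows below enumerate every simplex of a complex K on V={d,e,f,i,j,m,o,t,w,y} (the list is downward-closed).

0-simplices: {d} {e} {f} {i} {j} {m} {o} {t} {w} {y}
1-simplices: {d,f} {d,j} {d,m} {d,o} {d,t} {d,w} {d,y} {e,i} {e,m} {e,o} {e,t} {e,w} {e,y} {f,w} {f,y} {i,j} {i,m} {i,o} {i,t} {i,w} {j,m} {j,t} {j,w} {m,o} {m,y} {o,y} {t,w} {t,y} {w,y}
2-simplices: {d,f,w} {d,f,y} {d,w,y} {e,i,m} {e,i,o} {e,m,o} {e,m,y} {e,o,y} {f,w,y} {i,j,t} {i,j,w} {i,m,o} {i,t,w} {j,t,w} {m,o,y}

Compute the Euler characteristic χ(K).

n_0=10 n_1=29 n_2=15
χ=+10−29+15=-4

χ(K)=-4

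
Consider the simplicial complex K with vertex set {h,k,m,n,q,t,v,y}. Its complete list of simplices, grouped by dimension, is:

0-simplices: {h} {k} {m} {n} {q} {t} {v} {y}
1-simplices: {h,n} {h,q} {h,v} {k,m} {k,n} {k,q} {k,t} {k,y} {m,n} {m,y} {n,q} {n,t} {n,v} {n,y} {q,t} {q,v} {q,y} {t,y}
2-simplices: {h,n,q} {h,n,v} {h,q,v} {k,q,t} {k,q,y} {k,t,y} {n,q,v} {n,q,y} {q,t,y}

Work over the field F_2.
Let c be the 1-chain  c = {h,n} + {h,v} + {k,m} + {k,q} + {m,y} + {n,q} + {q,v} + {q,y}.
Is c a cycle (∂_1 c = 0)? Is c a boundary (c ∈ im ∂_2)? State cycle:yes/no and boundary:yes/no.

cycle:yes boundary:no

n_0=8 n_1=18 n_2=9  [Z2]
∂1: piv[hn,hq,hv,km,kn,kt,ky] rk=7  ker:kq,mn,my,nq,nt,nv,ny,qt,qv,qy,ty
∂2: piv[hnq,hnv,hqv,kqt,kqy,kty,nqy] rk=7  ker:nqv,qty
∂1c = 0
c vs im∂2: residual ≠ 0 ⇒ not boundary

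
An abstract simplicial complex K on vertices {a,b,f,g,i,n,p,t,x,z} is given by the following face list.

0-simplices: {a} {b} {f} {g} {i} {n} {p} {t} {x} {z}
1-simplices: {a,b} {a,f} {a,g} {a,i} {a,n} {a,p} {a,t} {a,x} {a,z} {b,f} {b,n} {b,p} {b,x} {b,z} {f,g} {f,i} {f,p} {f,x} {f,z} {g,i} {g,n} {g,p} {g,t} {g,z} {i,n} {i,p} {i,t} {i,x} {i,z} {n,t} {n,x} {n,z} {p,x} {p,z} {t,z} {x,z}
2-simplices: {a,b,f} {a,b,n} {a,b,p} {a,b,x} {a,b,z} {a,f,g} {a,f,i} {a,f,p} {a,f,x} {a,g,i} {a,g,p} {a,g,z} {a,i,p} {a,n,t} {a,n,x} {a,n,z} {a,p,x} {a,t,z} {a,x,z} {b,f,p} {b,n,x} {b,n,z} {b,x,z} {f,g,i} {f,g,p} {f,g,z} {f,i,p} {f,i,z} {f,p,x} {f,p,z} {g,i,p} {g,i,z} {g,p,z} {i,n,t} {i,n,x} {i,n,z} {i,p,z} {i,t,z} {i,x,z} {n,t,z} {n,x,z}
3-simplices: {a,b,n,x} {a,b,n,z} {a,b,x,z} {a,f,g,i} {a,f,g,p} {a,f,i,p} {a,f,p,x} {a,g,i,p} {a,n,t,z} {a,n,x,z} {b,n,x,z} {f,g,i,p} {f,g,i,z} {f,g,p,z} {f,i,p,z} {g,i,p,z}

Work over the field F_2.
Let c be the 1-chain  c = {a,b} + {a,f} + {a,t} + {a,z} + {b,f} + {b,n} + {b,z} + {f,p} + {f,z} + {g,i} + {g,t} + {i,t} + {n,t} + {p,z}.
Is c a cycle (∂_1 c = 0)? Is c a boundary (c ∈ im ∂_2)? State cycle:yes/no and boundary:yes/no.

n_0=10 n_1=36 n_2=41 n_3=16  [Z2]
∂1: piv[ab,af,ag,ai,an,ap,at,ax,az] rk=9  ker:bf,bn,bp,bx,bz,fg,fi,fp,fx,fz,gi,gn,gp,gt,gz,in,ip,it,ix,iz,nt,nx,nz,px,pz,tz,xz
∂2: piv[abf,abn,abp,abx,abz,afg,afi,afp,afx,agi,agp,agz,aip,ant,anx,anz,apx,atz,axz,fgz,fiz,fpz,int,inx,inz] rk=25  ker:bfp,bnx,bnz,bxz,fgi,fgp,fip,fpx,gip,giz,gpz,ipz,itz,ixz,ntz,nxz
∂3: piv[abnx,abnz,abxz,afgi,afgp,afip,afpx,agip,antz,anxz,fgiz,fgpz,fipz] rk=13  ker:bnxz,fgip,gipz
∂1c = 0
c vs im∂2: residual ≠ 0 ⇒ not boundary

cycle:yes boundary:no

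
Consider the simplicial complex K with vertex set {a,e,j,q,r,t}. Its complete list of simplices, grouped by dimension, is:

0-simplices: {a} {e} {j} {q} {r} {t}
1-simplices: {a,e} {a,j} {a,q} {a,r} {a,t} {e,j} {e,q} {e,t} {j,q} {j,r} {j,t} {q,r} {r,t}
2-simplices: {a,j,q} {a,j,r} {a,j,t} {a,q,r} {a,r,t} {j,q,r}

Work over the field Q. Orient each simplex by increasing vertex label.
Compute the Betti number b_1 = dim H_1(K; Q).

n_0=6 n_1=13 n_2=6  [Q]
∂1: piv[ae,aj,aq,ar,at] rk=5  ker:ej,eq,et,jq,jr,jt,qr,rt
∂2: piv[ajq,ajr,ajt,aqr,art] rk=5  ker:jqr
b_1=(13−5)−5=3

b_1=3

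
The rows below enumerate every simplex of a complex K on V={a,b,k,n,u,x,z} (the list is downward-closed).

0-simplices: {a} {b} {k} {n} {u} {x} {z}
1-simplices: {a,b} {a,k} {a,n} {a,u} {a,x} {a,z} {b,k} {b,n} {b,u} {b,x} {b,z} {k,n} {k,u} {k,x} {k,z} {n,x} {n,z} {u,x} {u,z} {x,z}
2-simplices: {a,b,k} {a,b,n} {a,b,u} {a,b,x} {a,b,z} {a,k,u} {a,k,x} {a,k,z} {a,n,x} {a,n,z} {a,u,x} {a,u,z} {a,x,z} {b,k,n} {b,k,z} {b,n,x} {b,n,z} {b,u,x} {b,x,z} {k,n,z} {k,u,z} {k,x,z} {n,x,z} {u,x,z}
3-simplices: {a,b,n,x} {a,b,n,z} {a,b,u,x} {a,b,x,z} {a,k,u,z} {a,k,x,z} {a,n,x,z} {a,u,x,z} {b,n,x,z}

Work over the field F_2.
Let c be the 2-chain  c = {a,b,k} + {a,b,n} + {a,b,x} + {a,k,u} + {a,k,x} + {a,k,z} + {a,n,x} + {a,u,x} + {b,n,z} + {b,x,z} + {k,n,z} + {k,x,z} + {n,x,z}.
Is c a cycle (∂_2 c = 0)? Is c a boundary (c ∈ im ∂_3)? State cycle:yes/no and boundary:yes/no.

n_0=7 n_1=20 n_2=24 n_3=9  [Z2]
∂1: piv[ab,ak,an,au,ax,az] rk=6  ker:bk,bn,bu,bx,bz,kn,ku,kx,kz,nx,nz,ux,uz,xz
∂2: piv[abk,abn,abu,abx,abz,aku,akx,akz,anx,anz,aux,auz,axz,bkn] rk=14  ker:bkz,bnx,bnz,bux,bxz,knz,kuz,kxz,nxz,uxz
∂3: piv[abnx,abnz,abux,abxz,akuz,akxz,anxz,auxz] rk=8  ker:bnxz
∂2c = {a,b} + {a,z} + {b,k} + {k,n} + {k,u} + {k,z} + {n,z} + {u,x} + {x,z}

cycle:no boundary:no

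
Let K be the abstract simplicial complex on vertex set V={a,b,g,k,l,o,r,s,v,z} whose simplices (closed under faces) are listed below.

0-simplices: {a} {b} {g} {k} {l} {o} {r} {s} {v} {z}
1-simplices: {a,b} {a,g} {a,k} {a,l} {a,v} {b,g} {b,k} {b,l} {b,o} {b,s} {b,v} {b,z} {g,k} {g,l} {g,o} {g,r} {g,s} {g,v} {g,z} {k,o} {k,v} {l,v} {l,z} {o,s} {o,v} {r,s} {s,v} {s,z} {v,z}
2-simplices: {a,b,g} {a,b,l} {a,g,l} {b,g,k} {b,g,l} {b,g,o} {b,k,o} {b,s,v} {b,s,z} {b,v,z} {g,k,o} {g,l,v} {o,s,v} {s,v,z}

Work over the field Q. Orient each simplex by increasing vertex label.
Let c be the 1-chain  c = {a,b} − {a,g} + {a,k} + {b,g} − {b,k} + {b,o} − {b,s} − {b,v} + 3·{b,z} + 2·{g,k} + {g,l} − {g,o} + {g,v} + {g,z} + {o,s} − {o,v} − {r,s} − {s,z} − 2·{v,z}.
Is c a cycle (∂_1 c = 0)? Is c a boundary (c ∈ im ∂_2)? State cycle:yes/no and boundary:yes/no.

cycle:no boundary:no

n_0=10 n_1=29 n_2=14  [Q]
∂1: piv[ab,ag,ak,al,av,bo,bs,bz,gr] rk=9  ker:bg,bk,bl,bv,gk,gl,go,gs,gv,gz,ko,kv,lv,lz,os,ov,rs,sv,sz,vz
∂2: piv[abg,abl,agl,bgk,bgo,bko,bsv,bsz,bvz,glv,osv] rk=11  ker:bgl,gko,svz
∂1c = −{a} − {b} − 4·{g} + 2·{k} + {l} + {r} + {v} + {z}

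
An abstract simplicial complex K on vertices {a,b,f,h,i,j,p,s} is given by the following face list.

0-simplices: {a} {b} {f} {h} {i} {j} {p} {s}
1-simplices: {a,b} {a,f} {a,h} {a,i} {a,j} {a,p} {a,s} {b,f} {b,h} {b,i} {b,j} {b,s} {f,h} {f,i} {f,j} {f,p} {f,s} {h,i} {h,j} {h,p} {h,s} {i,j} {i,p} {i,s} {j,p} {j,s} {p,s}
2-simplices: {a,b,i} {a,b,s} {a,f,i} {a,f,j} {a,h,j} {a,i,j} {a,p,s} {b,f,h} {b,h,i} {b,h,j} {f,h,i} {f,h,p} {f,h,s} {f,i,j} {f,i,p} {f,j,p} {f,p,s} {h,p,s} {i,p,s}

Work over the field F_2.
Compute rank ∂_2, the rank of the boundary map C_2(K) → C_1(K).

n_0=8 n_1=27 n_2=19  [Z2]
∂1: piv[ab,af,ah,ai,aj,ap,as] rk=7  ker:bf,bh,bi,bj,bs,fh,fi,fj,fp,fs,hi,hj,hp,hs,ij,ip,is,jp,js,ps
∂2: piv[abi,abs,afi,afj,ahj,aij,aps,bfh,bhi,bhj,fhi,fhp,fhs,fip,fjp,fps,ips] rk=17  ker:fij,hps
rk∂_2=17

rank∂_2=17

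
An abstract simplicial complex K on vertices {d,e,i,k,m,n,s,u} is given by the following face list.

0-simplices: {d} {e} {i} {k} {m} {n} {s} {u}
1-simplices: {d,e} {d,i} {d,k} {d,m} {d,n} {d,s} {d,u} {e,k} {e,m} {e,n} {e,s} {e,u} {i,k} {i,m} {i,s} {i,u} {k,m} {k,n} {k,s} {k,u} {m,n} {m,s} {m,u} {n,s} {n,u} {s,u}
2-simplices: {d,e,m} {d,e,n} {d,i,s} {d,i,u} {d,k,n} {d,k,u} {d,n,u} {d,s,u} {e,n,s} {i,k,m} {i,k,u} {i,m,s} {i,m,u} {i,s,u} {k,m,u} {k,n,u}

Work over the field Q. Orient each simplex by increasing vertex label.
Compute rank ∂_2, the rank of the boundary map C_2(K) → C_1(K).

rank∂_2=13

n_0=8 n_1=26 n_2=16  [Q]
∂1: piv[de,di,dk,dm,dn,ds,du] rk=7  ker:ek,em,en,es,eu,ik,im,is,iu,km,kn,ks,ku,mn,ms,mu,ns,nu,su
∂2: piv[dem,den,dis,diu,dkn,dku,dnu,dsu,ens,ikm,iku,ims,imu] rk=13  ker:isu,kmu,knu
rk∂_2=13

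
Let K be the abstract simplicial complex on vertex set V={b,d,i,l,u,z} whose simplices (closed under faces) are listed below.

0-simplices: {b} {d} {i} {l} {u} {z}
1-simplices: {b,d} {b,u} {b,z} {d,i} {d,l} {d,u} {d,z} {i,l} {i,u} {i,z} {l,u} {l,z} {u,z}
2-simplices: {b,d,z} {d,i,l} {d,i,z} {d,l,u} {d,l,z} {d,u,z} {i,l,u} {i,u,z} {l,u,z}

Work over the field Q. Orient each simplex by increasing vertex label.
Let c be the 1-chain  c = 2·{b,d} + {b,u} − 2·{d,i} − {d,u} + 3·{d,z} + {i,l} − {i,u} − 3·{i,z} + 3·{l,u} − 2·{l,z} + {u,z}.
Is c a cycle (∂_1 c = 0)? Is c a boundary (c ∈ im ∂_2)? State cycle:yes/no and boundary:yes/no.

n_0=6 n_1=13 n_2=9  [Q]
∂1: piv[bd,bu,bz,di,dl] rk=5  ker:du,dz,il,iu,iz,lu,lz,uz
∂2: piv[bdz,dil,diz,dlu,dlz,duz,ilu] rk=7  ker:iuz,luz
∂1c = −3·{b} + 2·{d} + {i} + {u} − {z}

cycle:no boundary:no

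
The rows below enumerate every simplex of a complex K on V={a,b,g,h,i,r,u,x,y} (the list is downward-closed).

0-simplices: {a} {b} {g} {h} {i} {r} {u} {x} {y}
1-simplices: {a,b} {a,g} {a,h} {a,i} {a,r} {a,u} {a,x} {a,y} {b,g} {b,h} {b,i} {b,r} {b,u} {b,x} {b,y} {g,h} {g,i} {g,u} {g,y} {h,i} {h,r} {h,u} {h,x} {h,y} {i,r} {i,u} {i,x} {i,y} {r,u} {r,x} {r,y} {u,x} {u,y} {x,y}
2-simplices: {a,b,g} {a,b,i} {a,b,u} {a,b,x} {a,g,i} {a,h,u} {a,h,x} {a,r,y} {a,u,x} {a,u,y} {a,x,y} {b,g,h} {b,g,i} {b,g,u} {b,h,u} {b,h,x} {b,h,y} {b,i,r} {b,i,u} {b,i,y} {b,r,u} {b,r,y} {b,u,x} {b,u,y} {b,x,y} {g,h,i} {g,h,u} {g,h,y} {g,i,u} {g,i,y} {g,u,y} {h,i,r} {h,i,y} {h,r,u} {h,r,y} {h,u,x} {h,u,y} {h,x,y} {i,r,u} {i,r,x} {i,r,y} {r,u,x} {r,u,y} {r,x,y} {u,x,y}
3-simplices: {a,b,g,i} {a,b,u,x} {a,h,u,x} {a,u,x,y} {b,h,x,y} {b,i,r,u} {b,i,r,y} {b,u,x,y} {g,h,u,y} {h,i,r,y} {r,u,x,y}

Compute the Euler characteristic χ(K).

n_0=9 n_1=34 n_2=45 n_3=11
χ=+9−34+45−11=9

χ(K)=9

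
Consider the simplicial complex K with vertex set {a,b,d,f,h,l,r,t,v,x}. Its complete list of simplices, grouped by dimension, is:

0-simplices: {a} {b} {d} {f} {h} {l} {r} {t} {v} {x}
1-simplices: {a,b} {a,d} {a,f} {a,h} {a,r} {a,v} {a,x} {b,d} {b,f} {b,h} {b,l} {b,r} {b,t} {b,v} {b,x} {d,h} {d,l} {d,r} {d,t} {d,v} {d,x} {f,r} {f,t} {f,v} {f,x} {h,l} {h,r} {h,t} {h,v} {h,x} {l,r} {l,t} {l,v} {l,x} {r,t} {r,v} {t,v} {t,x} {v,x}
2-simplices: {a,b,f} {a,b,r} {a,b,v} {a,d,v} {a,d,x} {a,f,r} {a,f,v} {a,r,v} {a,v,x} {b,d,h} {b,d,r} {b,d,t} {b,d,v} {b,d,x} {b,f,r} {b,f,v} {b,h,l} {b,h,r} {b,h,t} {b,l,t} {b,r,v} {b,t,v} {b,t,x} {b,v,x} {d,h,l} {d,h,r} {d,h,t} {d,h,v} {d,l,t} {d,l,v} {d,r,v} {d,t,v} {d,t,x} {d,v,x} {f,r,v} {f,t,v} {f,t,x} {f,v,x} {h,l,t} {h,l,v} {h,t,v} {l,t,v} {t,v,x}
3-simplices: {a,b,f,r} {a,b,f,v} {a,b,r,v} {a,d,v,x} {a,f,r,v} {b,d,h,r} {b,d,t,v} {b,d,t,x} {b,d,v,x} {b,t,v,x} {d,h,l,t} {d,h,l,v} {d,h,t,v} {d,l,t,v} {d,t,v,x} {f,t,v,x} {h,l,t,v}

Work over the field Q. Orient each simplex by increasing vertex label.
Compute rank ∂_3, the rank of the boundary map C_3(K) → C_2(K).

n_0=10 n_1=39 n_2=43 n_3=17  [Q]
∂1: piv[ab,ad,af,ah,ar,av,ax,bl,bt] rk=9  ker:bd,bf,bh,br,bv,bx,dh,dl,dr,dt,dv,dx,fr,ft,fv,fx,hl,hr,ht,hv,hx,lr,lt,lv,lx,rt,rv,tv,tx,vx
∂2: piv[abf,abr,abv,adv,adx,afr,afv,arv,avx,bdh,bdr,bdt,bdv,bdx,bhl,bhr,bht,blt,btv,btx,dhl,dhv,dlv,ftv,ftx] rk=25  ker:bfr,bfv,brv,bvx,dhr,dht,dlt,drv,dtv,dtx,dvx,frv,fvx,hlt,hlv,htv,ltv,tvx
∂3: piv[abfr,abfv,abrv,advx,afrv,bdhr,bdtv,bdtx,bdvx,btvx,dhlt,dhlv,dhtv,dltv,ftvx] rk=15  ker:dtvx,hltv
rk∂_3=15

rank∂_3=15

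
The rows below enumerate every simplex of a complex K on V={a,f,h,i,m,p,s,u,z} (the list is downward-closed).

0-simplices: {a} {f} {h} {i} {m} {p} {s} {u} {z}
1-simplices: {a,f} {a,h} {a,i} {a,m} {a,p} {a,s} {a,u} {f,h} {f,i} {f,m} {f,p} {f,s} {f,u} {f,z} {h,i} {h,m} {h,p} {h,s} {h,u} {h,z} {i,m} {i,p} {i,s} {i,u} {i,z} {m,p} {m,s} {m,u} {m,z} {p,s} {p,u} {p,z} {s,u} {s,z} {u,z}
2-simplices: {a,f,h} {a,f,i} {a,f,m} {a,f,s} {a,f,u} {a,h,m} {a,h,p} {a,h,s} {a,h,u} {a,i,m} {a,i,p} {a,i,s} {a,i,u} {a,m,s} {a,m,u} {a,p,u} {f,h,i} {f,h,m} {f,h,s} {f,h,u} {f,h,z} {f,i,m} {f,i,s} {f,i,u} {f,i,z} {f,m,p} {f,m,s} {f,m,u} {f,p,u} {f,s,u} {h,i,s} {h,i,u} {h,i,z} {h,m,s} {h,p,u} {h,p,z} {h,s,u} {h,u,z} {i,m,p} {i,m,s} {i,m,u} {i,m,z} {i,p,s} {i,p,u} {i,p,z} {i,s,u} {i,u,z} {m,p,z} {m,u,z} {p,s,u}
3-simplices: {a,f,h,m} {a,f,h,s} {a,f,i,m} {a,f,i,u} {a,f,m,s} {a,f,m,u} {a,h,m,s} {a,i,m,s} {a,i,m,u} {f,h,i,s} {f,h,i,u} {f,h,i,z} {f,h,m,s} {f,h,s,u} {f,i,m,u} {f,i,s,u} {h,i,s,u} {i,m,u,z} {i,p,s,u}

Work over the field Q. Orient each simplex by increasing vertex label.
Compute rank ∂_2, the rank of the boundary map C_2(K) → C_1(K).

rank∂_2=26

n_0=9 n_1=35 n_2=50 n_3=19  [Q]
∂1: piv[af,ah,ai,am,ap,as,au,fz] rk=8  ker:fh,fi,fm,fp,fs,fu,hi,hm,hp,hs,hu,hz,im,ip,is,iu,iz,mp,ms,mu,mz,ps,pu,pz,su,sz,uz
∂2: piv[afh,afi,afm,afs,afu,ahm,ahp,ahs,ahu,aim,aip,ais,aiu,ams,amu,apu,fhi,fhz,fiz,fmp,fpu,fsu,hpz,huz,imz,ips] rk=26  ker:fhm,fhs,fhu,fim,fis,fiu,fms,fmu,his,hiu,hiz,hms,hpu,hsu,imp,ims,imu,ipu,ipz,isu,iuz,mpz,muz,psu
∂3: piv[afhm,afhs,afim,afiu,afms,afmu,ahms,aims,aimu,fhis,fhiu,fhiz,fhsu,fisu,imuz,ipsu] rk=16  ker:fhms,fimu,hisu
rk∂_2=26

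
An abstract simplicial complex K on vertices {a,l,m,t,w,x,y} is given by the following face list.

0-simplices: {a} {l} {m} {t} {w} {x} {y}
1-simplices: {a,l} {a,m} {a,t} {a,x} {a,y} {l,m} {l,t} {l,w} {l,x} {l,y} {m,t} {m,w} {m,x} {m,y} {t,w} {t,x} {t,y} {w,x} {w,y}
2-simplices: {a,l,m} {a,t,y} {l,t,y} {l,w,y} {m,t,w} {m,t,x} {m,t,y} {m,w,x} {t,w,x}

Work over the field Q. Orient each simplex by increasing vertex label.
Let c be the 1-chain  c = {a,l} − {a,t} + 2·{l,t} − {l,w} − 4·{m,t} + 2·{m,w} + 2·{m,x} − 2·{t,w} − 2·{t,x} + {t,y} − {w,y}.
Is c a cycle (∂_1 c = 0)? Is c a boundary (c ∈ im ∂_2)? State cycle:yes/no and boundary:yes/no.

n_0=7 n_1=19 n_2=9  [Q]
∂1: piv[al,am,at,ax,ay,lw] rk=6  ker:lm,lt,lx,ly,mt,mw,mx,my,tw,tx,ty,wx,wy
∂2: piv[alm,aty,lty,lwy,mtw,mtx,mty,mwx] rk=8  ker:twx
∂1c = 0
c vs im∂2: residual ≠ 0 ⇒ not boundary

cycle:yes boundary:no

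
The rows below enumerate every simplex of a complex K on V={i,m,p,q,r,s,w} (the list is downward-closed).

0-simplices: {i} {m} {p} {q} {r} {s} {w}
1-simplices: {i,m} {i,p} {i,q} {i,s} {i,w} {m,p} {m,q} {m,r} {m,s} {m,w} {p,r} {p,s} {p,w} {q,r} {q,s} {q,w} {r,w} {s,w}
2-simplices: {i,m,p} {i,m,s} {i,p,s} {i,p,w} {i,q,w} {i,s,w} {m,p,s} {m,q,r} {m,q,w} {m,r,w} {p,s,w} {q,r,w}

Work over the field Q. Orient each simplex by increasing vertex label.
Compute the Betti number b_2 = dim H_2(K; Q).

n_0=7 n_1=18 n_2=12  [Q]
∂1: piv[im,ip,iq,is,iw,mr] rk=6  ker:mp,mq,ms,mw,pr,ps,pw,qr,qs,qw,rw,sw
∂2: piv[imp,ims,ips,ipw,iqw,isw,mqr,mqw,mrw] rk=9  ker:mps,psw,qrw
b_2=(12−9)−0=3

b_2=3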